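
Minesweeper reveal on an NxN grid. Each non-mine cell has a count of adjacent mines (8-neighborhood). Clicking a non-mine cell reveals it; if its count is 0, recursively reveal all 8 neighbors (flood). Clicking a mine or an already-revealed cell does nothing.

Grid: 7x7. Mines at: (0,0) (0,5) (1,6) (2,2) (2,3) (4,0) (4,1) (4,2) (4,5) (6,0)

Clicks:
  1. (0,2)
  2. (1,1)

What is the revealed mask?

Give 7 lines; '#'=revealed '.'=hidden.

Answer: .####..
.####..
.......
.......
.......
.......
.......

Derivation:
Click 1 (0,2) count=0: revealed 8 new [(0,1) (0,2) (0,3) (0,4) (1,1) (1,2) (1,3) (1,4)] -> total=8
Click 2 (1,1) count=2: revealed 0 new [(none)] -> total=8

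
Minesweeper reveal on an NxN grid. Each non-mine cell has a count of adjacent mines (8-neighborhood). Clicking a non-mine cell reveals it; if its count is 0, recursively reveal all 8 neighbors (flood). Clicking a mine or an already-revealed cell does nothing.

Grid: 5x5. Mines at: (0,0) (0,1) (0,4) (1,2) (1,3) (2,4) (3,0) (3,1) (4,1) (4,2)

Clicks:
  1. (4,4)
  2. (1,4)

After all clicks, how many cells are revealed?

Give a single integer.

Click 1 (4,4) count=0: revealed 4 new [(3,3) (3,4) (4,3) (4,4)] -> total=4
Click 2 (1,4) count=3: revealed 1 new [(1,4)] -> total=5

Answer: 5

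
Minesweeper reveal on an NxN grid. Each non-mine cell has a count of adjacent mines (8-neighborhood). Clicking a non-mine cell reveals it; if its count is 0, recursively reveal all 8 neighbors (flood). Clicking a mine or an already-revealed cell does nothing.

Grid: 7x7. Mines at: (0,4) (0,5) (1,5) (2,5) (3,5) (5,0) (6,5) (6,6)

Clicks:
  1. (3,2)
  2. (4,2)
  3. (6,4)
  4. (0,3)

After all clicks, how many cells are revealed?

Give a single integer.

Answer: 32

Derivation:
Click 1 (3,2) count=0: revealed 32 new [(0,0) (0,1) (0,2) (0,3) (1,0) (1,1) (1,2) (1,3) (1,4) (2,0) (2,1) (2,2) (2,3) (2,4) (3,0) (3,1) (3,2) (3,3) (3,4) (4,0) (4,1) (4,2) (4,3) (4,4) (5,1) (5,2) (5,3) (5,4) (6,1) (6,2) (6,3) (6,4)] -> total=32
Click 2 (4,2) count=0: revealed 0 new [(none)] -> total=32
Click 3 (6,4) count=1: revealed 0 new [(none)] -> total=32
Click 4 (0,3) count=1: revealed 0 new [(none)] -> total=32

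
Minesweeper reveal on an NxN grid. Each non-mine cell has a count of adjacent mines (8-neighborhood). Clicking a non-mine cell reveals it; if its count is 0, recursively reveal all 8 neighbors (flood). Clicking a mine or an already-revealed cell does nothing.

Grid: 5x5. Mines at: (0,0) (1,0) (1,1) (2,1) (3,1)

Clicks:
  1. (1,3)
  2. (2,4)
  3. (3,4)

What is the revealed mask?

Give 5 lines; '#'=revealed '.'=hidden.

Answer: ..###
..###
..###
..###
..###

Derivation:
Click 1 (1,3) count=0: revealed 15 new [(0,2) (0,3) (0,4) (1,2) (1,3) (1,4) (2,2) (2,3) (2,4) (3,2) (3,3) (3,4) (4,2) (4,3) (4,4)] -> total=15
Click 2 (2,4) count=0: revealed 0 new [(none)] -> total=15
Click 3 (3,4) count=0: revealed 0 new [(none)] -> total=15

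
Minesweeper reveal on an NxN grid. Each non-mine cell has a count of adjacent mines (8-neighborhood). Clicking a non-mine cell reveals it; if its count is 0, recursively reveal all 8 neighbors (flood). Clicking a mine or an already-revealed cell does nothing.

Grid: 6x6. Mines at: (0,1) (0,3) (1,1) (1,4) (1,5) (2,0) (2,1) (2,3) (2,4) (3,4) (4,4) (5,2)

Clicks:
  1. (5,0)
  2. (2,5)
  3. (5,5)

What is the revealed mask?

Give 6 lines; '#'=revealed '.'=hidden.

Answer: ......
......
.....#
##....
##....
##...#

Derivation:
Click 1 (5,0) count=0: revealed 6 new [(3,0) (3,1) (4,0) (4,1) (5,0) (5,1)] -> total=6
Click 2 (2,5) count=4: revealed 1 new [(2,5)] -> total=7
Click 3 (5,5) count=1: revealed 1 new [(5,5)] -> total=8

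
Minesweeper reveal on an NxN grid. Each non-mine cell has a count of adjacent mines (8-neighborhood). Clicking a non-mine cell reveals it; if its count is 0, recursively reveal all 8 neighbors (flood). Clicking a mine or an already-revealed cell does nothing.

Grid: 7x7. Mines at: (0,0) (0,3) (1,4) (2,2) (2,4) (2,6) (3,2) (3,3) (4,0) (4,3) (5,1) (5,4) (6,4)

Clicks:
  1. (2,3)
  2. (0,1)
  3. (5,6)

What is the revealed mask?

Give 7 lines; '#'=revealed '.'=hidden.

Click 1 (2,3) count=5: revealed 1 new [(2,3)] -> total=1
Click 2 (0,1) count=1: revealed 1 new [(0,1)] -> total=2
Click 3 (5,6) count=0: revealed 8 new [(3,5) (3,6) (4,5) (4,6) (5,5) (5,6) (6,5) (6,6)] -> total=10

Answer: .#.....
.......
...#...
.....##
.....##
.....##
.....##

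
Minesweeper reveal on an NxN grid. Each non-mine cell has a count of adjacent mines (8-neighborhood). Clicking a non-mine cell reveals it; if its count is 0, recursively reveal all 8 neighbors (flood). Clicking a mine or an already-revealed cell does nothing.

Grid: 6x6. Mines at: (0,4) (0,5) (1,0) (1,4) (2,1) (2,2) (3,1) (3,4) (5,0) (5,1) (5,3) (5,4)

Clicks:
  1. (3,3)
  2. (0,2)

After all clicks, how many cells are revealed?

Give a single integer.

Click 1 (3,3) count=2: revealed 1 new [(3,3)] -> total=1
Click 2 (0,2) count=0: revealed 6 new [(0,1) (0,2) (0,3) (1,1) (1,2) (1,3)] -> total=7

Answer: 7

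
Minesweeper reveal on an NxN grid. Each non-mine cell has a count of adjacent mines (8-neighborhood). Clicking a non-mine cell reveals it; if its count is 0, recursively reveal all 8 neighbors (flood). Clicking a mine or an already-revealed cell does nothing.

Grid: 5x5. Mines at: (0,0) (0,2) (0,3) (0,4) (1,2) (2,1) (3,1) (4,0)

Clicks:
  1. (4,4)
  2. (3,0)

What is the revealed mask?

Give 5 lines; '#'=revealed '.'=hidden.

Answer: .....
...##
..###
#.###
..###

Derivation:
Click 1 (4,4) count=0: revealed 11 new [(1,3) (1,4) (2,2) (2,3) (2,4) (3,2) (3,3) (3,4) (4,2) (4,3) (4,4)] -> total=11
Click 2 (3,0) count=3: revealed 1 new [(3,0)] -> total=12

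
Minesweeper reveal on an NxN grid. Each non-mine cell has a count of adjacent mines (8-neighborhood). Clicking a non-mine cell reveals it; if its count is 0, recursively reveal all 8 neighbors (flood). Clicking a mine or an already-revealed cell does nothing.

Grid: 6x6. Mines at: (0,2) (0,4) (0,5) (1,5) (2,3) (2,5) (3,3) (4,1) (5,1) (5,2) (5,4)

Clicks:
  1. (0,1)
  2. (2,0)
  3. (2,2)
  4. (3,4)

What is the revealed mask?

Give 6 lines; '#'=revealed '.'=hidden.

Answer: ##....
###...
###...
###.#.
......
......

Derivation:
Click 1 (0,1) count=1: revealed 1 new [(0,1)] -> total=1
Click 2 (2,0) count=0: revealed 10 new [(0,0) (1,0) (1,1) (1,2) (2,0) (2,1) (2,2) (3,0) (3,1) (3,2)] -> total=11
Click 3 (2,2) count=2: revealed 0 new [(none)] -> total=11
Click 4 (3,4) count=3: revealed 1 new [(3,4)] -> total=12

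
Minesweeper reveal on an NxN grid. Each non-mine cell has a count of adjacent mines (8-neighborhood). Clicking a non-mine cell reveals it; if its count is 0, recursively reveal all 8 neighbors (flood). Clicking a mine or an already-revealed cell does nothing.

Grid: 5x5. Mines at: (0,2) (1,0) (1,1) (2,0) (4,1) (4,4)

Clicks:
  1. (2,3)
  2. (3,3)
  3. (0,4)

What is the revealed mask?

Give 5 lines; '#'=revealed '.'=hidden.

Answer: ...##
..###
..###
..###
.....

Derivation:
Click 1 (2,3) count=0: revealed 11 new [(0,3) (0,4) (1,2) (1,3) (1,4) (2,2) (2,3) (2,4) (3,2) (3,3) (3,4)] -> total=11
Click 2 (3,3) count=1: revealed 0 new [(none)] -> total=11
Click 3 (0,4) count=0: revealed 0 new [(none)] -> total=11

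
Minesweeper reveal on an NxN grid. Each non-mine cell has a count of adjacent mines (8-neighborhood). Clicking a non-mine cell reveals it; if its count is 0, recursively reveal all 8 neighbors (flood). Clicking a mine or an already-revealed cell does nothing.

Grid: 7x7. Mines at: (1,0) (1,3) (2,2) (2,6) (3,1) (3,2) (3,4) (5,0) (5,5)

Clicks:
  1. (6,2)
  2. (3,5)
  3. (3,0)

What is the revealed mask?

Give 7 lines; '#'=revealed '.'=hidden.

Answer: .......
.......
.......
#....#.
.####..
.####..
.####..

Derivation:
Click 1 (6,2) count=0: revealed 12 new [(4,1) (4,2) (4,3) (4,4) (5,1) (5,2) (5,3) (5,4) (6,1) (6,2) (6,3) (6,4)] -> total=12
Click 2 (3,5) count=2: revealed 1 new [(3,5)] -> total=13
Click 3 (3,0) count=1: revealed 1 new [(3,0)] -> total=14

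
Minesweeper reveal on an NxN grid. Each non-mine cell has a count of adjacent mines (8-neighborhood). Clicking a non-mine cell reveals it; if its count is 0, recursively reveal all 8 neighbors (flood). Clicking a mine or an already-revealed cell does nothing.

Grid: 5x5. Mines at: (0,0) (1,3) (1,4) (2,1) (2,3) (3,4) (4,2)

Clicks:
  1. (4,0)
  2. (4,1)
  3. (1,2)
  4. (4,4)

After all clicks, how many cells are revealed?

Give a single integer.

Answer: 6

Derivation:
Click 1 (4,0) count=0: revealed 4 new [(3,0) (3,1) (4,0) (4,1)] -> total=4
Click 2 (4,1) count=1: revealed 0 new [(none)] -> total=4
Click 3 (1,2) count=3: revealed 1 new [(1,2)] -> total=5
Click 4 (4,4) count=1: revealed 1 new [(4,4)] -> total=6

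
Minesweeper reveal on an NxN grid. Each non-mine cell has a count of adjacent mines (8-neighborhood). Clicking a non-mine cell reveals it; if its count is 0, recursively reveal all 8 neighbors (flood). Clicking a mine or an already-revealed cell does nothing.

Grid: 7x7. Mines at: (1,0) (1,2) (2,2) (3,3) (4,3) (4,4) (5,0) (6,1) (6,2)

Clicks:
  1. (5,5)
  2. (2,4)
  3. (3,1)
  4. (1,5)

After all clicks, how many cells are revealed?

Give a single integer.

Answer: 26

Derivation:
Click 1 (5,5) count=1: revealed 1 new [(5,5)] -> total=1
Click 2 (2,4) count=1: revealed 1 new [(2,4)] -> total=2
Click 3 (3,1) count=1: revealed 1 new [(3,1)] -> total=3
Click 4 (1,5) count=0: revealed 23 new [(0,3) (0,4) (0,5) (0,6) (1,3) (1,4) (1,5) (1,6) (2,3) (2,5) (2,6) (3,4) (3,5) (3,6) (4,5) (4,6) (5,3) (5,4) (5,6) (6,3) (6,4) (6,5) (6,6)] -> total=26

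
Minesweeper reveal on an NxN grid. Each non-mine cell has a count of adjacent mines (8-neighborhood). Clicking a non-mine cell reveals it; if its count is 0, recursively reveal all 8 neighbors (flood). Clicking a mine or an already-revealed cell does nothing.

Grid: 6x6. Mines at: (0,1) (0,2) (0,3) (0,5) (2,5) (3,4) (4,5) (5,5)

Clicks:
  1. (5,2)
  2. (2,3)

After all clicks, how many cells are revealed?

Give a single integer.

Answer: 22

Derivation:
Click 1 (5,2) count=0: revealed 22 new [(1,0) (1,1) (1,2) (1,3) (2,0) (2,1) (2,2) (2,3) (3,0) (3,1) (3,2) (3,3) (4,0) (4,1) (4,2) (4,3) (4,4) (5,0) (5,1) (5,2) (5,3) (5,4)] -> total=22
Click 2 (2,3) count=1: revealed 0 new [(none)] -> total=22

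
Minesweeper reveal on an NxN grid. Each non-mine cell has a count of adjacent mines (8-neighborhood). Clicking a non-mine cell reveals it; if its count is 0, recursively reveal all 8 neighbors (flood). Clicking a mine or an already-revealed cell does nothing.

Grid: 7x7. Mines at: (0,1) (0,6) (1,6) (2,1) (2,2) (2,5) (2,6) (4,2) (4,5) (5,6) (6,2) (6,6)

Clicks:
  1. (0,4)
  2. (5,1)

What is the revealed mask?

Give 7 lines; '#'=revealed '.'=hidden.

Click 1 (0,4) count=0: revealed 8 new [(0,2) (0,3) (0,4) (0,5) (1,2) (1,3) (1,4) (1,5)] -> total=8
Click 2 (5,1) count=2: revealed 1 new [(5,1)] -> total=9

Answer: ..####.
..####.
.......
.......
.......
.#.....
.......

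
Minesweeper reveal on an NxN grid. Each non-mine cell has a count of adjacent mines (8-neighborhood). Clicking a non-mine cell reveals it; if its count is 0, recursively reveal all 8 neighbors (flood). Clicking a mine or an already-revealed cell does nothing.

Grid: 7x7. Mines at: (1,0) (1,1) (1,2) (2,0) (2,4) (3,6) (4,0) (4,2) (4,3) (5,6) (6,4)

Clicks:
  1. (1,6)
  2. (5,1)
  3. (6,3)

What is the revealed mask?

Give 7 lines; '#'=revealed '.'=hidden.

Click 1 (1,6) count=0: revealed 10 new [(0,3) (0,4) (0,5) (0,6) (1,3) (1,4) (1,5) (1,6) (2,5) (2,6)] -> total=10
Click 2 (5,1) count=2: revealed 1 new [(5,1)] -> total=11
Click 3 (6,3) count=1: revealed 1 new [(6,3)] -> total=12

Answer: ...####
...####
.....##
.......
.......
.#.....
...#...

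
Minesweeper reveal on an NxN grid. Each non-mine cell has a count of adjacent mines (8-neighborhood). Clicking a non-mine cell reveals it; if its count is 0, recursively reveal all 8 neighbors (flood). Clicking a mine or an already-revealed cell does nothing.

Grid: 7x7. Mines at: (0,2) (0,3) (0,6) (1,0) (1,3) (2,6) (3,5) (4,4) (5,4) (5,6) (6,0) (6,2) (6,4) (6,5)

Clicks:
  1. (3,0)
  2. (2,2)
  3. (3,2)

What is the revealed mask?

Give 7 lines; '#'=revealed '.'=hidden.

Click 1 (3,0) count=0: revealed 16 new [(2,0) (2,1) (2,2) (2,3) (3,0) (3,1) (3,2) (3,3) (4,0) (4,1) (4,2) (4,3) (5,0) (5,1) (5,2) (5,3)] -> total=16
Click 2 (2,2) count=1: revealed 0 new [(none)] -> total=16
Click 3 (3,2) count=0: revealed 0 new [(none)] -> total=16

Answer: .......
.......
####...
####...
####...
####...
.......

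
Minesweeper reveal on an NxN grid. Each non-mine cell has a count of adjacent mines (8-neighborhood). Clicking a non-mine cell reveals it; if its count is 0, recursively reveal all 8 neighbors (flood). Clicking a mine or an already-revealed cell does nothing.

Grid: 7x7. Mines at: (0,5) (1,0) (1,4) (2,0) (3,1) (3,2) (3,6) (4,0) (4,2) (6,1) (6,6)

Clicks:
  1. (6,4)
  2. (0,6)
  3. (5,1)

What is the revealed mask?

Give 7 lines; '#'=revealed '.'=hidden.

Answer: ......#
.......
...###.
...###.
...###.
.#####.
..####.

Derivation:
Click 1 (6,4) count=0: revealed 17 new [(2,3) (2,4) (2,5) (3,3) (3,4) (3,5) (4,3) (4,4) (4,5) (5,2) (5,3) (5,4) (5,5) (6,2) (6,3) (6,4) (6,5)] -> total=17
Click 2 (0,6) count=1: revealed 1 new [(0,6)] -> total=18
Click 3 (5,1) count=3: revealed 1 new [(5,1)] -> total=19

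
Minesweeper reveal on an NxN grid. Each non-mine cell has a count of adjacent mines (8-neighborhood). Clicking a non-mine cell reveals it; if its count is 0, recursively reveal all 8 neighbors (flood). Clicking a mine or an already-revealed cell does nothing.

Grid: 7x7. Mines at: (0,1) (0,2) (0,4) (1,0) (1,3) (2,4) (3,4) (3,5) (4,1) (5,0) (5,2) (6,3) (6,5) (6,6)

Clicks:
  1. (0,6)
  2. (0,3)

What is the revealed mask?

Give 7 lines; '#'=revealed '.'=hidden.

Answer: ...#.##
.....##
.....##
.......
.......
.......
.......

Derivation:
Click 1 (0,6) count=0: revealed 6 new [(0,5) (0,6) (1,5) (1,6) (2,5) (2,6)] -> total=6
Click 2 (0,3) count=3: revealed 1 new [(0,3)] -> total=7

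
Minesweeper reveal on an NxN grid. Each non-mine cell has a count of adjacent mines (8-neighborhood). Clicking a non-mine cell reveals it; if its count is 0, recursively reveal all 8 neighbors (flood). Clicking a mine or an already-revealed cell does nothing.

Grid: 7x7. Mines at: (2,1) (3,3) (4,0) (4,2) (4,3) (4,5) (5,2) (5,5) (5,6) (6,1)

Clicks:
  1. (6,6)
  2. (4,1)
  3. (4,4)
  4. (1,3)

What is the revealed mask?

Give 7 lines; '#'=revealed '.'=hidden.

Answer: #######
#######
..#####
....###
.#..#..
.......
......#

Derivation:
Click 1 (6,6) count=2: revealed 1 new [(6,6)] -> total=1
Click 2 (4,1) count=3: revealed 1 new [(4,1)] -> total=2
Click 3 (4,4) count=4: revealed 1 new [(4,4)] -> total=3
Click 4 (1,3) count=0: revealed 22 new [(0,0) (0,1) (0,2) (0,3) (0,4) (0,5) (0,6) (1,0) (1,1) (1,2) (1,3) (1,4) (1,5) (1,6) (2,2) (2,3) (2,4) (2,5) (2,6) (3,4) (3,5) (3,6)] -> total=25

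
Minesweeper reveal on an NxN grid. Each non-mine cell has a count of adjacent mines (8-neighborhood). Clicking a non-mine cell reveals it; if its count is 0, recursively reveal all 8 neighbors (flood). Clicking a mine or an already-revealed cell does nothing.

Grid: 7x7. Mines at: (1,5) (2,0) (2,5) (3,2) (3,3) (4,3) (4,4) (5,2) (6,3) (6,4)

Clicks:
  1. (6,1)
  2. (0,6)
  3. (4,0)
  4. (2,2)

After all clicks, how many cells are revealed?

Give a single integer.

Answer: 10

Derivation:
Click 1 (6,1) count=1: revealed 1 new [(6,1)] -> total=1
Click 2 (0,6) count=1: revealed 1 new [(0,6)] -> total=2
Click 3 (4,0) count=0: revealed 7 new [(3,0) (3,1) (4,0) (4,1) (5,0) (5,1) (6,0)] -> total=9
Click 4 (2,2) count=2: revealed 1 new [(2,2)] -> total=10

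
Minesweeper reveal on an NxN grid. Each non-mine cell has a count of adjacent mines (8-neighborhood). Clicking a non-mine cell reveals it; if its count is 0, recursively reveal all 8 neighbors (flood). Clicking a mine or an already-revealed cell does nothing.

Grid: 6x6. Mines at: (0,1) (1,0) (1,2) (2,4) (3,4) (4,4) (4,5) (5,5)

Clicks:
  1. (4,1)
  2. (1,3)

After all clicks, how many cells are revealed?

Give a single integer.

Answer: 17

Derivation:
Click 1 (4,1) count=0: revealed 16 new [(2,0) (2,1) (2,2) (2,3) (3,0) (3,1) (3,2) (3,3) (4,0) (4,1) (4,2) (4,3) (5,0) (5,1) (5,2) (5,3)] -> total=16
Click 2 (1,3) count=2: revealed 1 new [(1,3)] -> total=17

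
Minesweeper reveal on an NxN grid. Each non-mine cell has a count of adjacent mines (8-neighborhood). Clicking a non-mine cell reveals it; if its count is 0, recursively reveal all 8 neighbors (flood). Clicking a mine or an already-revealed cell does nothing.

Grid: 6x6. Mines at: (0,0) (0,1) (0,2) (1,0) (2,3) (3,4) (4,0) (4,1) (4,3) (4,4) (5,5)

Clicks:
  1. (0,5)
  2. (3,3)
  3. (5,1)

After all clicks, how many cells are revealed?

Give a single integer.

Click 1 (0,5) count=0: revealed 8 new [(0,3) (0,4) (0,5) (1,3) (1,4) (1,5) (2,4) (2,5)] -> total=8
Click 2 (3,3) count=4: revealed 1 new [(3,3)] -> total=9
Click 3 (5,1) count=2: revealed 1 new [(5,1)] -> total=10

Answer: 10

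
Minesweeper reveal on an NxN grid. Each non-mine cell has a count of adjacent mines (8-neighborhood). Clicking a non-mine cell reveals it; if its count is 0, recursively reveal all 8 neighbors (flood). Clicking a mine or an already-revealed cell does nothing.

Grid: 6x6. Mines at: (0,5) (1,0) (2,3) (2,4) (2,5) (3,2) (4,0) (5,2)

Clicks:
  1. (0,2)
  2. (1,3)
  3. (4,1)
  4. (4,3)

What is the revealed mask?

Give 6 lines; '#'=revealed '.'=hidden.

Click 1 (0,2) count=0: revealed 8 new [(0,1) (0,2) (0,3) (0,4) (1,1) (1,2) (1,3) (1,4)] -> total=8
Click 2 (1,3) count=2: revealed 0 new [(none)] -> total=8
Click 3 (4,1) count=3: revealed 1 new [(4,1)] -> total=9
Click 4 (4,3) count=2: revealed 1 new [(4,3)] -> total=10

Answer: .####.
.####.
......
......
.#.#..
......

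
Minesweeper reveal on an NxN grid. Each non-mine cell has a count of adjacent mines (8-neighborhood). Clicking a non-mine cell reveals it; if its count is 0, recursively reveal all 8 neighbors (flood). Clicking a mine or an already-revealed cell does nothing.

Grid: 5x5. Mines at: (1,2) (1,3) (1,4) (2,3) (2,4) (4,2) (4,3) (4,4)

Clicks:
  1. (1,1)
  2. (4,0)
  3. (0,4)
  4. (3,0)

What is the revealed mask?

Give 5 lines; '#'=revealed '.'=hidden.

Click 1 (1,1) count=1: revealed 1 new [(1,1)] -> total=1
Click 2 (4,0) count=0: revealed 9 new [(0,0) (0,1) (1,0) (2,0) (2,1) (3,0) (3,1) (4,0) (4,1)] -> total=10
Click 3 (0,4) count=2: revealed 1 new [(0,4)] -> total=11
Click 4 (3,0) count=0: revealed 0 new [(none)] -> total=11

Answer: ##..#
##...
##...
##...
##...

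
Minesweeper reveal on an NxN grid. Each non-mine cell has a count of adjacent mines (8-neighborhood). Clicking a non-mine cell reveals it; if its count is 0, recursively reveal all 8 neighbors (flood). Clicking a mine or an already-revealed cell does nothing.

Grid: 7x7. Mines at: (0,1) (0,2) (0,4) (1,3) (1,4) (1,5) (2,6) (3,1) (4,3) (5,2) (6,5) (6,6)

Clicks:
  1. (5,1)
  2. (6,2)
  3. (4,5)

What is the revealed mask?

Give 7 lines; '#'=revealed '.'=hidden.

Answer: .......
.......
.......
....###
....###
.#..###
..#....

Derivation:
Click 1 (5,1) count=1: revealed 1 new [(5,1)] -> total=1
Click 2 (6,2) count=1: revealed 1 new [(6,2)] -> total=2
Click 3 (4,5) count=0: revealed 9 new [(3,4) (3,5) (3,6) (4,4) (4,5) (4,6) (5,4) (5,5) (5,6)] -> total=11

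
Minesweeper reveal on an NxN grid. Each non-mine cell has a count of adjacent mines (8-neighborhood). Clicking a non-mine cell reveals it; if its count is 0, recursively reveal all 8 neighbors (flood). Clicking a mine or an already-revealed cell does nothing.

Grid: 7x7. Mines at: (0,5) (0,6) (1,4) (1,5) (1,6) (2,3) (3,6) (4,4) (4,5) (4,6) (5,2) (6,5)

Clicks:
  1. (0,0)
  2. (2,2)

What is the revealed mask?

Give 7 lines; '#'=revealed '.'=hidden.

Click 1 (0,0) count=0: revealed 21 new [(0,0) (0,1) (0,2) (0,3) (1,0) (1,1) (1,2) (1,3) (2,0) (2,1) (2,2) (3,0) (3,1) (3,2) (4,0) (4,1) (4,2) (5,0) (5,1) (6,0) (6,1)] -> total=21
Click 2 (2,2) count=1: revealed 0 new [(none)] -> total=21

Answer: ####...
####...
###....
###....
###....
##.....
##.....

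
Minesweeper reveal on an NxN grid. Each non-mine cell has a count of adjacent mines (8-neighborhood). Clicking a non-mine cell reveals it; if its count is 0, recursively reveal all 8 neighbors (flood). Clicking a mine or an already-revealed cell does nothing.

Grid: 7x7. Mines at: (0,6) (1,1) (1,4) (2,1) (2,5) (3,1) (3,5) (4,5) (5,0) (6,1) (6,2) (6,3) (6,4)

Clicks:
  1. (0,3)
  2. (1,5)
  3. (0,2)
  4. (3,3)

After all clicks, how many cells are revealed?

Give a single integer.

Click 1 (0,3) count=1: revealed 1 new [(0,3)] -> total=1
Click 2 (1,5) count=3: revealed 1 new [(1,5)] -> total=2
Click 3 (0,2) count=1: revealed 1 new [(0,2)] -> total=3
Click 4 (3,3) count=0: revealed 12 new [(2,2) (2,3) (2,4) (3,2) (3,3) (3,4) (4,2) (4,3) (4,4) (5,2) (5,3) (5,4)] -> total=15

Answer: 15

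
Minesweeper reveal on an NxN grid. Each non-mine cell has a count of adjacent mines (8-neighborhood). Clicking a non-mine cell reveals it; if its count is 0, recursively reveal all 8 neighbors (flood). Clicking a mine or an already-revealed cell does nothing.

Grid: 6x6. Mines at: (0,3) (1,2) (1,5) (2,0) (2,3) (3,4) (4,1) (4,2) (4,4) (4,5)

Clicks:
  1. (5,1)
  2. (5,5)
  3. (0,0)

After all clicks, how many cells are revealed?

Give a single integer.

Answer: 6

Derivation:
Click 1 (5,1) count=2: revealed 1 new [(5,1)] -> total=1
Click 2 (5,5) count=2: revealed 1 new [(5,5)] -> total=2
Click 3 (0,0) count=0: revealed 4 new [(0,0) (0,1) (1,0) (1,1)] -> total=6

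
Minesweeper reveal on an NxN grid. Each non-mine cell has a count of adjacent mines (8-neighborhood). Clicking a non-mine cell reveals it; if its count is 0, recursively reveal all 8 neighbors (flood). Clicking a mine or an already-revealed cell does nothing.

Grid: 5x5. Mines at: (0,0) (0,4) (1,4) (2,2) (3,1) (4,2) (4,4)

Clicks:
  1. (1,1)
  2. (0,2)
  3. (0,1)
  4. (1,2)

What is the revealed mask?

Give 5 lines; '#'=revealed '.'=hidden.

Click 1 (1,1) count=2: revealed 1 new [(1,1)] -> total=1
Click 2 (0,2) count=0: revealed 5 new [(0,1) (0,2) (0,3) (1,2) (1,3)] -> total=6
Click 3 (0,1) count=1: revealed 0 new [(none)] -> total=6
Click 4 (1,2) count=1: revealed 0 new [(none)] -> total=6

Answer: .###.
.###.
.....
.....
.....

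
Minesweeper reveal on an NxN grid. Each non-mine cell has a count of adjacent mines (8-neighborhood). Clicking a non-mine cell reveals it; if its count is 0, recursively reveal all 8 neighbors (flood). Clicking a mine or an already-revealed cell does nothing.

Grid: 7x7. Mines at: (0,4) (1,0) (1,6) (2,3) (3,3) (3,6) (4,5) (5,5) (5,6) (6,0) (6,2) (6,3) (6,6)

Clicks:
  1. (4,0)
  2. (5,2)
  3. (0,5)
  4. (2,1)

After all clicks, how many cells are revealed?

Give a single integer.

Answer: 13

Derivation:
Click 1 (4,0) count=0: revealed 12 new [(2,0) (2,1) (2,2) (3,0) (3,1) (3,2) (4,0) (4,1) (4,2) (5,0) (5,1) (5,2)] -> total=12
Click 2 (5,2) count=2: revealed 0 new [(none)] -> total=12
Click 3 (0,5) count=2: revealed 1 new [(0,5)] -> total=13
Click 4 (2,1) count=1: revealed 0 new [(none)] -> total=13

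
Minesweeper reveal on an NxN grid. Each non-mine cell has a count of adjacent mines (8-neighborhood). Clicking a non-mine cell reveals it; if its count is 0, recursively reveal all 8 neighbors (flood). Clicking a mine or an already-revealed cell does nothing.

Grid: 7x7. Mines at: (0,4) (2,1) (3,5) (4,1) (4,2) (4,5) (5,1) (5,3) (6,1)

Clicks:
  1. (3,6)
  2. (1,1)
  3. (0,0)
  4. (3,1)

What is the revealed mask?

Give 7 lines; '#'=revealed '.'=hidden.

Answer: ####...
####...
.......
.#....#
.......
.......
.......

Derivation:
Click 1 (3,6) count=2: revealed 1 new [(3,6)] -> total=1
Click 2 (1,1) count=1: revealed 1 new [(1,1)] -> total=2
Click 3 (0,0) count=0: revealed 7 new [(0,0) (0,1) (0,2) (0,3) (1,0) (1,2) (1,3)] -> total=9
Click 4 (3,1) count=3: revealed 1 new [(3,1)] -> total=10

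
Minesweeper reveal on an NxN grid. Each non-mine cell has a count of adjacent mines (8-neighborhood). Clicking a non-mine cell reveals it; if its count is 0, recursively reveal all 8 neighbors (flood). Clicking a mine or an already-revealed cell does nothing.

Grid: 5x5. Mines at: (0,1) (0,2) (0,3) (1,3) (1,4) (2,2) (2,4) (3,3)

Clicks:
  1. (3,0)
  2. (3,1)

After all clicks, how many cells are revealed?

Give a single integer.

Answer: 10

Derivation:
Click 1 (3,0) count=0: revealed 10 new [(1,0) (1,1) (2,0) (2,1) (3,0) (3,1) (3,2) (4,0) (4,1) (4,2)] -> total=10
Click 2 (3,1) count=1: revealed 0 new [(none)] -> total=10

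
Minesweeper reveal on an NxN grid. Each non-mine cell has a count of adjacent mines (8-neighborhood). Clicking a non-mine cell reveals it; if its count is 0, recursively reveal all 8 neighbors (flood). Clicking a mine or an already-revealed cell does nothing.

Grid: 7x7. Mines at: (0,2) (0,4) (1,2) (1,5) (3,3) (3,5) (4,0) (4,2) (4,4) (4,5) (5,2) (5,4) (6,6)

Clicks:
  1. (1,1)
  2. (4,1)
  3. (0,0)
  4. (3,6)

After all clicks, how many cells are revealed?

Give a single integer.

Answer: 10

Derivation:
Click 1 (1,1) count=2: revealed 1 new [(1,1)] -> total=1
Click 2 (4,1) count=3: revealed 1 new [(4,1)] -> total=2
Click 3 (0,0) count=0: revealed 7 new [(0,0) (0,1) (1,0) (2,0) (2,1) (3,0) (3,1)] -> total=9
Click 4 (3,6) count=2: revealed 1 new [(3,6)] -> total=10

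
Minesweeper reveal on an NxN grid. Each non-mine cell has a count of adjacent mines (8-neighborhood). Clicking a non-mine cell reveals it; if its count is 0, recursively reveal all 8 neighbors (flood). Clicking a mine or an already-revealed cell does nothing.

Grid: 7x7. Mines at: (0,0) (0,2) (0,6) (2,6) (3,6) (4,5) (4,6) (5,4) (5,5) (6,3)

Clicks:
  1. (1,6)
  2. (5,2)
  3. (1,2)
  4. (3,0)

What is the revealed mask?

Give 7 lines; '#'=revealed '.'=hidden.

Click 1 (1,6) count=2: revealed 1 new [(1,6)] -> total=1
Click 2 (5,2) count=1: revealed 1 new [(5,2)] -> total=2
Click 3 (1,2) count=1: revealed 1 new [(1,2)] -> total=3
Click 4 (3,0) count=0: revealed 31 new [(0,3) (0,4) (0,5) (1,0) (1,1) (1,3) (1,4) (1,5) (2,0) (2,1) (2,2) (2,3) (2,4) (2,5) (3,0) (3,1) (3,2) (3,3) (3,4) (3,5) (4,0) (4,1) (4,2) (4,3) (4,4) (5,0) (5,1) (5,3) (6,0) (6,1) (6,2)] -> total=34

Answer: ...###.
#######
######.
######.
#####..
####...
###....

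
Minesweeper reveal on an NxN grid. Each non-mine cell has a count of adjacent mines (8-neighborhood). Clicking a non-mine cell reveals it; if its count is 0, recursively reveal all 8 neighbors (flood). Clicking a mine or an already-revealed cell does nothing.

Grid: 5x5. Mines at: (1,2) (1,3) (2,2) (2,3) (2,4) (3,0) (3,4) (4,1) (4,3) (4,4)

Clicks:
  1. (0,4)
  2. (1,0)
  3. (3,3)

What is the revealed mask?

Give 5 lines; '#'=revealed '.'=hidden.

Click 1 (0,4) count=1: revealed 1 new [(0,4)] -> total=1
Click 2 (1,0) count=0: revealed 6 new [(0,0) (0,1) (1,0) (1,1) (2,0) (2,1)] -> total=7
Click 3 (3,3) count=6: revealed 1 new [(3,3)] -> total=8

Answer: ##..#
##...
##...
...#.
.....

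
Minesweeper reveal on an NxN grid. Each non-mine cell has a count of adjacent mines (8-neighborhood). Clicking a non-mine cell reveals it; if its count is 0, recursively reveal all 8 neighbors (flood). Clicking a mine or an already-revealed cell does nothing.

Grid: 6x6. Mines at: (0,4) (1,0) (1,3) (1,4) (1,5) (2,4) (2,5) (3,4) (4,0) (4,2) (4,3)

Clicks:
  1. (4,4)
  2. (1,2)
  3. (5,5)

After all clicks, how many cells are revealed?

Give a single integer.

Answer: 5

Derivation:
Click 1 (4,4) count=2: revealed 1 new [(4,4)] -> total=1
Click 2 (1,2) count=1: revealed 1 new [(1,2)] -> total=2
Click 3 (5,5) count=0: revealed 3 new [(4,5) (5,4) (5,5)] -> total=5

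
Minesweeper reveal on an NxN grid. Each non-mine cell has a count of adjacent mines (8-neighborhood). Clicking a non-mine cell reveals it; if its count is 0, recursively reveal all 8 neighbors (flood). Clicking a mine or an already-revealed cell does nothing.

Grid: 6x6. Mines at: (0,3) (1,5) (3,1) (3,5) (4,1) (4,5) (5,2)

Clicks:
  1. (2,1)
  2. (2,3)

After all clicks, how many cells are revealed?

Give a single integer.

Click 1 (2,1) count=1: revealed 1 new [(2,1)] -> total=1
Click 2 (2,3) count=0: revealed 12 new [(1,2) (1,3) (1,4) (2,2) (2,3) (2,4) (3,2) (3,3) (3,4) (4,2) (4,3) (4,4)] -> total=13

Answer: 13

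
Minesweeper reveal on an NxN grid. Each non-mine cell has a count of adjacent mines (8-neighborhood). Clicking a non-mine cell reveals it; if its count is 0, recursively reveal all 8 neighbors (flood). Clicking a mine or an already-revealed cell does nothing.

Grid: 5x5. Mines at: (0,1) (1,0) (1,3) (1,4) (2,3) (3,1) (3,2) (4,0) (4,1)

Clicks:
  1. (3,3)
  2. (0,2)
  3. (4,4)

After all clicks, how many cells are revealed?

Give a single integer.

Answer: 5

Derivation:
Click 1 (3,3) count=2: revealed 1 new [(3,3)] -> total=1
Click 2 (0,2) count=2: revealed 1 new [(0,2)] -> total=2
Click 3 (4,4) count=0: revealed 3 new [(3,4) (4,3) (4,4)] -> total=5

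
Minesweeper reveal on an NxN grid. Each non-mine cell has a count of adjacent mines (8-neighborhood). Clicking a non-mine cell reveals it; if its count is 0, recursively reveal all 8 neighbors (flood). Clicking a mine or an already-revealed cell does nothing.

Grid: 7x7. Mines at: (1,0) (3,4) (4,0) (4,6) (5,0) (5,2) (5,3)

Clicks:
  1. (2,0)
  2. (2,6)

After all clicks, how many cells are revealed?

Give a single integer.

Click 1 (2,0) count=1: revealed 1 new [(2,0)] -> total=1
Click 2 (2,6) count=0: revealed 26 new [(0,1) (0,2) (0,3) (0,4) (0,5) (0,6) (1,1) (1,2) (1,3) (1,4) (1,5) (1,6) (2,1) (2,2) (2,3) (2,4) (2,5) (2,6) (3,1) (3,2) (3,3) (3,5) (3,6) (4,1) (4,2) (4,3)] -> total=27

Answer: 27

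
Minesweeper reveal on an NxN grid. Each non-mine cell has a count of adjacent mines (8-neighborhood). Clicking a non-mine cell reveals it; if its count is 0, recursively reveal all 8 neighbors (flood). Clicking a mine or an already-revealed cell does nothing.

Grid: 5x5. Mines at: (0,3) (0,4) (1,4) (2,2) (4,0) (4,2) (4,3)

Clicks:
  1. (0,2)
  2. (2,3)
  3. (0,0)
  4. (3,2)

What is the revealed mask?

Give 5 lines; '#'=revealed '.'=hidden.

Click 1 (0,2) count=1: revealed 1 new [(0,2)] -> total=1
Click 2 (2,3) count=2: revealed 1 new [(2,3)] -> total=2
Click 3 (0,0) count=0: revealed 9 new [(0,0) (0,1) (1,0) (1,1) (1,2) (2,0) (2,1) (3,0) (3,1)] -> total=11
Click 4 (3,2) count=3: revealed 1 new [(3,2)] -> total=12

Answer: ###..
###..
##.#.
###..
.....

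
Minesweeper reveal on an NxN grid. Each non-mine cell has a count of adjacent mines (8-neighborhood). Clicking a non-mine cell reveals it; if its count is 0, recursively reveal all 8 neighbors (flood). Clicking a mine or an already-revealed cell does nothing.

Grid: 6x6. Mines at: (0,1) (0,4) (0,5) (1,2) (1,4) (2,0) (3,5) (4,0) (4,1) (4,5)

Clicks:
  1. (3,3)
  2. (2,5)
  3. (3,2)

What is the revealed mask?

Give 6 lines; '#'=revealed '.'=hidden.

Answer: ......
......
..####
..###.
..###.
..###.

Derivation:
Click 1 (3,3) count=0: revealed 12 new [(2,2) (2,3) (2,4) (3,2) (3,3) (3,4) (4,2) (4,3) (4,4) (5,2) (5,3) (5,4)] -> total=12
Click 2 (2,5) count=2: revealed 1 new [(2,5)] -> total=13
Click 3 (3,2) count=1: revealed 0 new [(none)] -> total=13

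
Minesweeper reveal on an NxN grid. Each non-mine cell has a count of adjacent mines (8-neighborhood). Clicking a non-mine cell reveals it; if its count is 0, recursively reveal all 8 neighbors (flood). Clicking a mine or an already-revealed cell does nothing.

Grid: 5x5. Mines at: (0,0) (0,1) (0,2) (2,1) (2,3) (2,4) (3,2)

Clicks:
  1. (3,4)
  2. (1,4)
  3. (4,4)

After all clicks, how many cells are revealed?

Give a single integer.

Click 1 (3,4) count=2: revealed 1 new [(3,4)] -> total=1
Click 2 (1,4) count=2: revealed 1 new [(1,4)] -> total=2
Click 3 (4,4) count=0: revealed 3 new [(3,3) (4,3) (4,4)] -> total=5

Answer: 5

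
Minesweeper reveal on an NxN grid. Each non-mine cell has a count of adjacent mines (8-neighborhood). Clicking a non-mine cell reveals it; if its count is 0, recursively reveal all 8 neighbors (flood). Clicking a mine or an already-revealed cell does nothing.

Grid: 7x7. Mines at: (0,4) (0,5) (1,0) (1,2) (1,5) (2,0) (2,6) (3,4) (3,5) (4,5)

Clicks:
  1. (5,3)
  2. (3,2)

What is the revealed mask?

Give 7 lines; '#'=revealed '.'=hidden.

Answer: .......
.......
.###...
####...
#####..
#######
#######

Derivation:
Click 1 (5,3) count=0: revealed 26 new [(2,1) (2,2) (2,3) (3,0) (3,1) (3,2) (3,3) (4,0) (4,1) (4,2) (4,3) (4,4) (5,0) (5,1) (5,2) (5,3) (5,4) (5,5) (5,6) (6,0) (6,1) (6,2) (6,3) (6,4) (6,5) (6,6)] -> total=26
Click 2 (3,2) count=0: revealed 0 new [(none)] -> total=26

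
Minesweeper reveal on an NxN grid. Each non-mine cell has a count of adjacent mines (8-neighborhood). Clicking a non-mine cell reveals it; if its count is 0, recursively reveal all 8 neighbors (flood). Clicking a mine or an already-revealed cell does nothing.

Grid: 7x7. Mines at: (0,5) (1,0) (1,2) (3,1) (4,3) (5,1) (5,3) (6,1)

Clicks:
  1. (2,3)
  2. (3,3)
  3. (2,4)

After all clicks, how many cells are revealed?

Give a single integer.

Answer: 21

Derivation:
Click 1 (2,3) count=1: revealed 1 new [(2,3)] -> total=1
Click 2 (3,3) count=1: revealed 1 new [(3,3)] -> total=2
Click 3 (2,4) count=0: revealed 19 new [(1,3) (1,4) (1,5) (1,6) (2,4) (2,5) (2,6) (3,4) (3,5) (3,6) (4,4) (4,5) (4,6) (5,4) (5,5) (5,6) (6,4) (6,5) (6,6)] -> total=21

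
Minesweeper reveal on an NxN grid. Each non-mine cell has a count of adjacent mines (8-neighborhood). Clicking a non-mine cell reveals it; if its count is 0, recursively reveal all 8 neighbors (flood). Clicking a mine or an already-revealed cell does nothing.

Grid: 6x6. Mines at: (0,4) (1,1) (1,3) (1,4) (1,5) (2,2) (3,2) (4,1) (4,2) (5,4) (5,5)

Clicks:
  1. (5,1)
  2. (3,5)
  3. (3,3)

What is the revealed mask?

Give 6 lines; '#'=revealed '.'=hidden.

Answer: ......
......
...###
...###
...###
.#....

Derivation:
Click 1 (5,1) count=2: revealed 1 new [(5,1)] -> total=1
Click 2 (3,5) count=0: revealed 9 new [(2,3) (2,4) (2,5) (3,3) (3,4) (3,5) (4,3) (4,4) (4,5)] -> total=10
Click 3 (3,3) count=3: revealed 0 new [(none)] -> total=10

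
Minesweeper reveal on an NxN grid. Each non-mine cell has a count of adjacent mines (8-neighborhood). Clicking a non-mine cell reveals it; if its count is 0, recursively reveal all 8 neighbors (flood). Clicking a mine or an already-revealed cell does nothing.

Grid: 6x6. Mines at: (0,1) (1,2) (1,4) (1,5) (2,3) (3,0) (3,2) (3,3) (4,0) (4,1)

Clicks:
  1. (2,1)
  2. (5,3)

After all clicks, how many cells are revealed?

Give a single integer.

Answer: 13

Derivation:
Click 1 (2,1) count=3: revealed 1 new [(2,1)] -> total=1
Click 2 (5,3) count=0: revealed 12 new [(2,4) (2,5) (3,4) (3,5) (4,2) (4,3) (4,4) (4,5) (5,2) (5,3) (5,4) (5,5)] -> total=13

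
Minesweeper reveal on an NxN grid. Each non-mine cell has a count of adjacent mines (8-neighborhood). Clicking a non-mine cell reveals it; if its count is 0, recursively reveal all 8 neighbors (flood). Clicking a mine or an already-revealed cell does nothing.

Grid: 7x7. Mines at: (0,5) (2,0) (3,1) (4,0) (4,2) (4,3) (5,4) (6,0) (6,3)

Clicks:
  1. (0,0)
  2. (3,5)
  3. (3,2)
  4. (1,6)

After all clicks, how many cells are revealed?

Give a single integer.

Answer: 30

Derivation:
Click 1 (0,0) count=0: revealed 30 new [(0,0) (0,1) (0,2) (0,3) (0,4) (1,0) (1,1) (1,2) (1,3) (1,4) (1,5) (1,6) (2,1) (2,2) (2,3) (2,4) (2,5) (2,6) (3,2) (3,3) (3,4) (3,5) (3,6) (4,4) (4,5) (4,6) (5,5) (5,6) (6,5) (6,6)] -> total=30
Click 2 (3,5) count=0: revealed 0 new [(none)] -> total=30
Click 3 (3,2) count=3: revealed 0 new [(none)] -> total=30
Click 4 (1,6) count=1: revealed 0 new [(none)] -> total=30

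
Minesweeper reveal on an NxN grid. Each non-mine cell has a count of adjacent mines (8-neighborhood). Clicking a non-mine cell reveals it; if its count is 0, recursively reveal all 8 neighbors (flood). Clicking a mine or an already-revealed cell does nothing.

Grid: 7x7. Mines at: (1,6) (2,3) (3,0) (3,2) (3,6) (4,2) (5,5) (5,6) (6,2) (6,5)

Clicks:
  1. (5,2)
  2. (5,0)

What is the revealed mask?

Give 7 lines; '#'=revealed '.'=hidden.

Answer: .......
.......
.......
.......
##.....
###....
##.....

Derivation:
Click 1 (5,2) count=2: revealed 1 new [(5,2)] -> total=1
Click 2 (5,0) count=0: revealed 6 new [(4,0) (4,1) (5,0) (5,1) (6,0) (6,1)] -> total=7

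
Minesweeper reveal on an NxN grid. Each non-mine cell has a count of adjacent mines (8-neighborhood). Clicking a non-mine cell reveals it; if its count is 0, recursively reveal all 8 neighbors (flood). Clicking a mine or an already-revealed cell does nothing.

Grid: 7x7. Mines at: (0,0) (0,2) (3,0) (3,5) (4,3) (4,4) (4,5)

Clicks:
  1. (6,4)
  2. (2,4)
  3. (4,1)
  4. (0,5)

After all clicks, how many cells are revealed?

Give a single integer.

Click 1 (6,4) count=0: revealed 17 new [(4,0) (4,1) (4,2) (5,0) (5,1) (5,2) (5,3) (5,4) (5,5) (5,6) (6,0) (6,1) (6,2) (6,3) (6,4) (6,5) (6,6)] -> total=17
Click 2 (2,4) count=1: revealed 1 new [(2,4)] -> total=18
Click 3 (4,1) count=1: revealed 0 new [(none)] -> total=18
Click 4 (0,5) count=0: revealed 19 new [(0,3) (0,4) (0,5) (0,6) (1,1) (1,2) (1,3) (1,4) (1,5) (1,6) (2,1) (2,2) (2,3) (2,5) (2,6) (3,1) (3,2) (3,3) (3,4)] -> total=37

Answer: 37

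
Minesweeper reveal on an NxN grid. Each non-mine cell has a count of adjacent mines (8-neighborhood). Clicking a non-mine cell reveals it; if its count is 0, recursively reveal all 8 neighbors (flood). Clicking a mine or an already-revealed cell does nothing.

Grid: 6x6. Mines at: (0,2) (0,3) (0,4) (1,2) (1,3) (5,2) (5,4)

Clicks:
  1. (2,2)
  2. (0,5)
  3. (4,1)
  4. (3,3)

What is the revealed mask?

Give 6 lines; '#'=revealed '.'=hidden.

Click 1 (2,2) count=2: revealed 1 new [(2,2)] -> total=1
Click 2 (0,5) count=1: revealed 1 new [(0,5)] -> total=2
Click 3 (4,1) count=1: revealed 1 new [(4,1)] -> total=3
Click 4 (3,3) count=0: revealed 24 new [(0,0) (0,1) (1,0) (1,1) (1,4) (1,5) (2,0) (2,1) (2,3) (2,4) (2,5) (3,0) (3,1) (3,2) (3,3) (3,4) (3,5) (4,0) (4,2) (4,3) (4,4) (4,5) (5,0) (5,1)] -> total=27

Answer: ##...#
##..##
######
######
######
##....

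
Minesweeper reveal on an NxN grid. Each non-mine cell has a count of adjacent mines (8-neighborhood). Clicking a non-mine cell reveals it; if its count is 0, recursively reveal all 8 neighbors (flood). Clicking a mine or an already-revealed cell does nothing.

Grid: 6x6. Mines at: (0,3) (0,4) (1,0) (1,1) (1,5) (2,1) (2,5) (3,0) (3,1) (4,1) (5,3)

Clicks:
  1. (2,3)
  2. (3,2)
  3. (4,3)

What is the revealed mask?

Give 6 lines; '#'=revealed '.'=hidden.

Answer: ......
..###.
..###.
..###.
..###.
......

Derivation:
Click 1 (2,3) count=0: revealed 12 new [(1,2) (1,3) (1,4) (2,2) (2,3) (2,4) (3,2) (3,3) (3,4) (4,2) (4,3) (4,4)] -> total=12
Click 2 (3,2) count=3: revealed 0 new [(none)] -> total=12
Click 3 (4,3) count=1: revealed 0 new [(none)] -> total=12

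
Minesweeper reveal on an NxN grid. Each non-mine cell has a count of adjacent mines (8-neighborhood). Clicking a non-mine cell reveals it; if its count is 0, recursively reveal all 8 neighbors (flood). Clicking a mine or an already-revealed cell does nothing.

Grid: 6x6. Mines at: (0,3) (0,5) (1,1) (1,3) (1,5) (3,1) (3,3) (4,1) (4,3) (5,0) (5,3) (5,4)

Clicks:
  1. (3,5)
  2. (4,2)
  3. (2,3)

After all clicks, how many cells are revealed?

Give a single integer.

Click 1 (3,5) count=0: revealed 6 new [(2,4) (2,5) (3,4) (3,5) (4,4) (4,5)] -> total=6
Click 2 (4,2) count=5: revealed 1 new [(4,2)] -> total=7
Click 3 (2,3) count=2: revealed 1 new [(2,3)] -> total=8

Answer: 8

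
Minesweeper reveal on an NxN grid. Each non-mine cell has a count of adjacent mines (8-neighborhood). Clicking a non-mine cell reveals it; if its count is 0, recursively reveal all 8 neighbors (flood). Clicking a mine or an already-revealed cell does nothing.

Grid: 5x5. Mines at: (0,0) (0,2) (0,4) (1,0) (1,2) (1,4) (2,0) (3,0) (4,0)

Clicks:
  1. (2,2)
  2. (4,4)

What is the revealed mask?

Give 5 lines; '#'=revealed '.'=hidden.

Answer: .....
.....
.####
.####
.####

Derivation:
Click 1 (2,2) count=1: revealed 1 new [(2,2)] -> total=1
Click 2 (4,4) count=0: revealed 11 new [(2,1) (2,3) (2,4) (3,1) (3,2) (3,3) (3,4) (4,1) (4,2) (4,3) (4,4)] -> total=12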